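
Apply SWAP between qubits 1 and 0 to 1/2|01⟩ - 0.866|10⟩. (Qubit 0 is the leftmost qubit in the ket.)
-0.866|01⟩ + 1/2|10⟩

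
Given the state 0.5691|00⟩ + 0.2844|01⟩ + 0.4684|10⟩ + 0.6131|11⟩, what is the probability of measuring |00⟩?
0.3239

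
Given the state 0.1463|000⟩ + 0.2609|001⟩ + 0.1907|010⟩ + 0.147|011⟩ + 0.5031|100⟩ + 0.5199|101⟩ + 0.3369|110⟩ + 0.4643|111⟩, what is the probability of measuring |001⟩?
0.06807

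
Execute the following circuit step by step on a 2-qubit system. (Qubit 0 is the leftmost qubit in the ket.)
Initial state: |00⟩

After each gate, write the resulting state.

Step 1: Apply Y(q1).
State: i|01⟩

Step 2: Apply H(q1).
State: (1/√2)i|00⟩ - (1/√2)i|01⟩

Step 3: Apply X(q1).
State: -(1/√2)i|00⟩ + (1/√2)i|01⟩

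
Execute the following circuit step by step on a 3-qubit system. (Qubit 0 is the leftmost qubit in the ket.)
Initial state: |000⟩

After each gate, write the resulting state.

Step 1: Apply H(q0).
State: 1/√2|000⟩ + 1/√2|100⟩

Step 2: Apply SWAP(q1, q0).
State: 1/√2|000⟩ + 1/√2|010⟩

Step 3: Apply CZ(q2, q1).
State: 1/√2|000⟩ + 1/√2|010⟩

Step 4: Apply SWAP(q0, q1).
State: 1/√2|000⟩ + 1/√2|100⟩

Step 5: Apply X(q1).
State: 1/√2|010⟩ + 1/√2|110⟩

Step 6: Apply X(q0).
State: 1/√2|010⟩ + 1/√2|110⟩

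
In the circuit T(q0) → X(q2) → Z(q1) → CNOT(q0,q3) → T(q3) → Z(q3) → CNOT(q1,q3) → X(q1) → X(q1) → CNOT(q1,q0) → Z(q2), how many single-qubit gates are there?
8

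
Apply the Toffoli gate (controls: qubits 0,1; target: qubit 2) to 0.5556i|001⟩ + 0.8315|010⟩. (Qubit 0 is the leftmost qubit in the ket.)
0.5556i|001⟩ + 0.8315|010⟩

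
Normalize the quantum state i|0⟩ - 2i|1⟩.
(1/√5)i|0⟩ - 0.8944i|1⟩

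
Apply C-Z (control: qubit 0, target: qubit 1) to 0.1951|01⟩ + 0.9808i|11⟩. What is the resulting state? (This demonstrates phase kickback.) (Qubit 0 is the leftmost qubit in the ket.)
0.1951|01⟩ - 0.9808i|11⟩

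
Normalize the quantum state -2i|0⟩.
-i|0⟩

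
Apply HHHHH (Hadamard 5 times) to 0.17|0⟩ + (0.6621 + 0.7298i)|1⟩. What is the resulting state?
(0.5884 + 0.516i)|0⟩ + (-0.348 - 0.516i)|1⟩

H² = I, so H^5 = H: a single Hadamard. With (a, b) = (0.17, (0.6621 + 0.7298i)), H gives ((a + b)/√2, (a − b)/√2) = ((0.5884 + 0.516i), (-0.348 - 0.516i)).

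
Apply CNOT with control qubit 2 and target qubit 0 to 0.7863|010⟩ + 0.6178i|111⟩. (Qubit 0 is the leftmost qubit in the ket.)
0.7863|010⟩ + 0.6178i|011⟩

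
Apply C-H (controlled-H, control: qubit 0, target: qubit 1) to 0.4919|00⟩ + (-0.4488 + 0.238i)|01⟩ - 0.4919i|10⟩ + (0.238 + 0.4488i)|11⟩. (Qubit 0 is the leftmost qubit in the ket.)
0.4919|00⟩ + (-0.4488 + 0.238i)|01⟩ + (0.1683 - 0.03048i)|10⟩ + (-0.1683 - 0.6652i)|11⟩

C-H leaves the control-|0⟩ kets |00⟩, |01⟩ unchanged and applies H to qubit 1 on the control-|1⟩ pair (|10⟩, |11⟩).
H = [[1/√2, 1/√2], [1/√2, -1/√2]].
With a = amp(|10⟩) = -0.4919i and b = amp(|11⟩) = (0.238 + 0.4488i):
new amp(|10⟩) = (1/√2)·a + (1/√2)·b = (0.1683 - 0.03048i)
new amp(|11⟩) = (1/√2)·a + (-1/√2)·b = (-0.1683 - 0.6652i)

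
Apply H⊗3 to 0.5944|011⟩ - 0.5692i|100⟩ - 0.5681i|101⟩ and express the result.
(0.2102 - 0.4021i)|000⟩ + (-0.2102 - 0.0003889i)|001⟩ + (-0.2102 - 0.4021i)|010⟩ + (0.2102 - 0.0003889i)|011⟩ + (0.2102 + 0.4021i)|100⟩ + (-0.2102 + 0.0003889i)|101⟩ + (-0.2102 + 0.4021i)|110⟩ + (0.2102 + 0.0003889i)|111⟩

H⊗3 gives amp(|y⟩) = (1/2√2) Σ_x (−1)^(x·y) amp(|x⟩), where x·y is the number of positions in which both x and y have a 1.
|000⟩: (0.5944 - 0.5692i - 0.5681i)/(2√2) = (0.2102 - 0.4021i)
|001⟩: (-0.5944 - 0.5692i + 0.5681i)/(2√2) = (-0.2102 - 0.0003889i)
|010⟩: (-0.5944 - 0.5692i - 0.5681i)/(2√2) = (-0.2102 - 0.4021i)
|011⟩: (0.5944 - 0.5692i + 0.5681i)/(2√2) = (0.2102 - 0.0003889i)
|100⟩: (0.5944 + 0.5692i + 0.5681i)/(2√2) = (0.2102 + 0.4021i)
|101⟩: (-0.5944 + 0.5692i - 0.5681i)/(2√2) = (-0.2102 + 0.0003889i)
|110⟩: (-0.5944 + 0.5692i + 0.5681i)/(2√2) = (-0.2102 + 0.4021i)
|111⟩: (0.5944 + 0.5692i - 0.5681i)/(2√2) = (0.2102 + 0.0003889i)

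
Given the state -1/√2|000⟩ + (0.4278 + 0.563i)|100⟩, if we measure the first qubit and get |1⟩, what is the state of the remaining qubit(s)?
(0.605 + 0.7962i)|00⟩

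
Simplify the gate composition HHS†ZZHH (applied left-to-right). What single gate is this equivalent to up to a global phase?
S†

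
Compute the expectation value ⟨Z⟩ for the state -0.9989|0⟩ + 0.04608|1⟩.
0.9957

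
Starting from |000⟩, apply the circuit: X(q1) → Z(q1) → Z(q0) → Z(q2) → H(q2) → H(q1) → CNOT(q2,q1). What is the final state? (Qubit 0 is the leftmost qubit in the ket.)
-1/2|000⟩ + 1/2|001⟩ + 1/2|010⟩ - 1/2|011⟩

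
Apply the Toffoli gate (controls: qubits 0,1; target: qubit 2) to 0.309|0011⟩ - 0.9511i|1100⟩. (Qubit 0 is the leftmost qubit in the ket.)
0.309|0011⟩ - 0.9511i|1110⟩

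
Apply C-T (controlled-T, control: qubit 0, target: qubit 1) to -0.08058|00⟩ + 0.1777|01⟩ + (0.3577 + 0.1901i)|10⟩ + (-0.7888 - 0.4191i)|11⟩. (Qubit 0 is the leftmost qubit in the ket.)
-0.08058|00⟩ + 0.1777|01⟩ + (0.3577 + 0.1901i)|10⟩ + (-0.2614 - 0.8541i)|11⟩

C-T leaves the control-|0⟩ kets |00⟩, |01⟩ unchanged and applies T to qubit 1 on the control-|1⟩ pair (|10⟩, |11⟩).
T = [[1, 0], [0, (1/√2 + (1/√2)i)]].
With a = amp(|10⟩) = (0.3577 + 0.1901i) and b = amp(|11⟩) = (-0.7888 - 0.4191i):
new amp(|10⟩) = (1)·a = (0.3577 + 0.1901i)
new amp(|11⟩) = (1/√2 + (1/√2)i)·b = (-0.2614 - 0.8541i)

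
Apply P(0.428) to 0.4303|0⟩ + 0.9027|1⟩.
0.4303|0⟩ + (0.8213 + 0.3747i)|1⟩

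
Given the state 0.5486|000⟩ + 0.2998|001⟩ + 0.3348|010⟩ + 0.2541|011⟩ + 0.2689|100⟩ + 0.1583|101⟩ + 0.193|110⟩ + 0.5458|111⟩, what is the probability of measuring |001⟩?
0.08988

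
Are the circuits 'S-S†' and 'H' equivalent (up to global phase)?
No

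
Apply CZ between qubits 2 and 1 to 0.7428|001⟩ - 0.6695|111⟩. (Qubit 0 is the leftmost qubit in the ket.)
0.7428|001⟩ + 0.6695|111⟩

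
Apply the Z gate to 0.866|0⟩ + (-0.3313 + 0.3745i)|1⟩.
0.866|0⟩ + (0.3313 - 0.3745i)|1⟩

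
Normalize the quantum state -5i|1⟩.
-i|1⟩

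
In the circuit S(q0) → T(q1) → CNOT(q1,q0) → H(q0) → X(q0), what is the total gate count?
5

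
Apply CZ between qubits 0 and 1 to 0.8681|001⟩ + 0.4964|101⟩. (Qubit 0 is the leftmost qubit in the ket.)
0.8681|001⟩ + 0.4964|101⟩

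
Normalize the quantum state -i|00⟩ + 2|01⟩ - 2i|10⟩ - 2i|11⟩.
-0.2774i|00⟩ + 0.5547|01⟩ - 0.5547i|10⟩ - 0.5547i|11⟩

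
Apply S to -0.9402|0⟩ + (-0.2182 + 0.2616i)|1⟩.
-0.9402|0⟩ + (-0.2616 - 0.2182i)|1⟩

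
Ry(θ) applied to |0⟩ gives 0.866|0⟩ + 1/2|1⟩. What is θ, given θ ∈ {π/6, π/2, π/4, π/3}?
π/3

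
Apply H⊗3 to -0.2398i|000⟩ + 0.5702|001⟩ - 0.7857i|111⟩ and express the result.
(0.2016 - 0.3626i)|000⟩ + (-0.2016 + 0.193i)|001⟩ + (0.2016 + 0.193i)|010⟩ + (-0.2016 - 0.3626i)|011⟩ + (0.2016 + 0.193i)|100⟩ + (-0.2016 - 0.3626i)|101⟩ + (0.2016 - 0.3626i)|110⟩ + (-0.2016 + 0.193i)|111⟩

H⊗3 gives amp(|y⟩) = (1/2√2) Σ_x (−1)^(x·y) amp(|x⟩), where x·y is the number of positions in which both x and y have a 1.
|000⟩: (-0.2398i + 0.5702 - 0.7857i)/(2√2) = (0.2016 - 0.3626i)
|001⟩: (-0.2398i - 0.5702 + 0.7857i)/(2√2) = (-0.2016 + 0.193i)
|010⟩: (-0.2398i + 0.5702 + 0.7857i)/(2√2) = (0.2016 + 0.193i)
|011⟩: (-0.2398i - 0.5702 - 0.7857i)/(2√2) = (-0.2016 - 0.3626i)
|100⟩: (-0.2398i + 0.5702 + 0.7857i)/(2√2) = (0.2016 + 0.193i)
|101⟩: (-0.2398i - 0.5702 - 0.7857i)/(2√2) = (-0.2016 - 0.3626i)
|110⟩: (-0.2398i + 0.5702 - 0.7857i)/(2√2) = (0.2016 - 0.3626i)
|111⟩: (-0.2398i - 0.5702 + 0.7857i)/(2√2) = (-0.2016 + 0.193i)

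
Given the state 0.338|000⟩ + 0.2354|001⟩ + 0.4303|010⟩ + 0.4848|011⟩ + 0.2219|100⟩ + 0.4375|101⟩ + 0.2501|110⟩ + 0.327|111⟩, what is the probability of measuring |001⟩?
0.05541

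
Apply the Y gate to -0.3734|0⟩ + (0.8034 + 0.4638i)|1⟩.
(0.4638 - 0.8034i)|0⟩ - 0.3734i|1⟩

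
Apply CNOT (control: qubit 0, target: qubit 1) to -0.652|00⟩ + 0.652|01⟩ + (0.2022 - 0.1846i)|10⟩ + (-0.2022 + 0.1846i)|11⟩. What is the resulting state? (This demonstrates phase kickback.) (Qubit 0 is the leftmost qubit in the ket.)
-0.652|00⟩ + 0.652|01⟩ + (-0.2022 + 0.1846i)|10⟩ + (0.2022 - 0.1846i)|11⟩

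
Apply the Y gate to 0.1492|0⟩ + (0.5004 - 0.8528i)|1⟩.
(-0.8528 - 0.5004i)|0⟩ + 0.1492i|1⟩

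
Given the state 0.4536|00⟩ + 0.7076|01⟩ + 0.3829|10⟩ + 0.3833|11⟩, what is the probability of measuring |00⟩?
0.2058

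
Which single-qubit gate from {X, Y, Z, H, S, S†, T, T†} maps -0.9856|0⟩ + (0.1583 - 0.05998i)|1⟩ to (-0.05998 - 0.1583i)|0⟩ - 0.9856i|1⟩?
Y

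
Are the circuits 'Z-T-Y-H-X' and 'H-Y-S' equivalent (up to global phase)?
No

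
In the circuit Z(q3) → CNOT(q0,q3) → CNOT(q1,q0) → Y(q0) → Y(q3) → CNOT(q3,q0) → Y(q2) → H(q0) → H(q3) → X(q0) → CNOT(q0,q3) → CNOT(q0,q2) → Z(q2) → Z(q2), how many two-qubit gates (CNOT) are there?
5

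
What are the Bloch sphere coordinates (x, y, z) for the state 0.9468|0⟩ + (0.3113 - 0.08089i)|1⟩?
(0.5895, -0.1532, 0.793)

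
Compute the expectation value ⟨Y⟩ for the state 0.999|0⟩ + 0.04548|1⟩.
0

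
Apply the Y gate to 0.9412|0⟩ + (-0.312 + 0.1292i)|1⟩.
(0.1292 + 0.312i)|0⟩ + 0.9412i|1⟩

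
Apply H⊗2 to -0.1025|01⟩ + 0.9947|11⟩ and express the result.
0.4461|00⟩ - 0.4461|01⟩ - 0.5486|10⟩ + 0.5486|11⟩

H⊗2 gives amp(|y⟩) = (1/2) Σ_x (−1)^(x·y) amp(|x⟩), where x·y is the number of positions in which both x and y have a 1.
|00⟩: (-0.1025 + 0.9947)/2 = 0.4461
|01⟩: (0.1025 - 0.9947)/2 = -0.4461
|10⟩: (-0.1025 - 0.9947)/2 = -0.5486
|11⟩: (0.1025 + 0.9947)/2 = 0.5486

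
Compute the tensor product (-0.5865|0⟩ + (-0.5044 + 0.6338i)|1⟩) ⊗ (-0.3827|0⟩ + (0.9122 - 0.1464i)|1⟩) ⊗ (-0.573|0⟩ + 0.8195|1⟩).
-0.1286|000⟩ + 0.1839|001⟩ + (0.3066 - 0.0492i)|010⟩ + (-0.4384 + 0.07037i)|011⟩ + (-0.1106 + 0.139i)|100⟩ + (0.1582 - 0.1988i)|101⟩ + (0.2105 - 0.3736i)|110⟩ + (-0.301 + 0.5343i)|111⟩

amp(|b₁b₂…⟩) = product of the factor amplitudes for bits b₁, b₂, …; only kets whose every factor amplitude is nonzero survive.
|000⟩: (-0.5865)(-0.3827)(-0.573) = -0.1286
|001⟩: (-0.5865)(-0.3827)(0.8195) = 0.1839
|010⟩: (-0.5865)(0.9122 - 0.1464i)(-0.573) = (0.3066 - 0.0492i)
|011⟩: (-0.5865)(0.9122 - 0.1464i)(0.8195) = (-0.4384 + 0.07037i)
|100⟩: (-0.5044 + 0.6338i)(-0.3827)(-0.573) = (-0.1106 + 0.139i)
|101⟩: (-0.5044 + 0.6338i)(-0.3827)(0.8195) = (0.1582 - 0.1988i)
|110⟩: (-0.5044 + 0.6338i)(0.9122 - 0.1464i)(-0.573) = (0.2105 - 0.3736i)
|111⟩: (-0.5044 + 0.6338i)(0.9122 - 0.1464i)(0.8195) = (-0.301 + 0.5343i)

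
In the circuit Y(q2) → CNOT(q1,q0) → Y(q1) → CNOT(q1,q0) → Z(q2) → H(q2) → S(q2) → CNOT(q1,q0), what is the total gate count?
8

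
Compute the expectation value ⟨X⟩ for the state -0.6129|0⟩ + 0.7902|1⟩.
-0.9686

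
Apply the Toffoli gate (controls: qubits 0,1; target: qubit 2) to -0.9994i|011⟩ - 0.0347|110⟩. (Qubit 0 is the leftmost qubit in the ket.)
-0.9994i|011⟩ - 0.0347|111⟩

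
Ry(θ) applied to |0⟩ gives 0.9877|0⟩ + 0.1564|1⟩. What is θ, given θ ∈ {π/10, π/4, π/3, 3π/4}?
π/10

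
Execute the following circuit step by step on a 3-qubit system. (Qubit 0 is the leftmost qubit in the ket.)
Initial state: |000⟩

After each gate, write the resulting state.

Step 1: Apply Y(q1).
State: i|010⟩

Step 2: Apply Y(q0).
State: -|110⟩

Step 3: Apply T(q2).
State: -|110⟩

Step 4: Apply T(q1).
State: (-1/√2 - (1/√2)i)|110⟩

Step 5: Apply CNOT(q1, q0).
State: (-1/√2 - (1/√2)i)|010⟩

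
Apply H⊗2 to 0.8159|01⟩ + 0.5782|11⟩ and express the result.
0.6971|00⟩ - 0.6971|01⟩ + 0.1189|10⟩ - 0.1189|11⟩

H⊗2 gives amp(|y⟩) = (1/2) Σ_x (−1)^(x·y) amp(|x⟩), where x·y is the number of positions in which both x and y have a 1.
|00⟩: (0.8159 + 0.5782)/2 = 0.6971
|01⟩: (-0.8159 - 0.5782)/2 = -0.6971
|10⟩: (0.8159 - 0.5782)/2 = 0.1189
|11⟩: (-0.8159 + 0.5782)/2 = -0.1189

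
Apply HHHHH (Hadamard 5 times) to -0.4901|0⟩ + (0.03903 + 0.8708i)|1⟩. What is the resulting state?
(-0.319 + 0.6157i)|0⟩ + (-0.3742 - 0.6157i)|1⟩

H² = I, so H^5 = H: a single Hadamard. With (a, b) = (-0.4901, (0.03903 + 0.8708i)), H gives ((a + b)/√2, (a − b)/√2) = ((-0.319 + 0.6157i), (-0.3742 - 0.6157i)).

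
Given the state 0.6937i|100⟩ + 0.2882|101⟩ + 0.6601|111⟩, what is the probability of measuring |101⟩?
0.08306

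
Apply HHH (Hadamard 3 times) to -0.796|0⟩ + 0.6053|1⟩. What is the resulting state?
-0.1348|0⟩ - 0.9909|1⟩

H² = I, so H^3 = H: a single Hadamard. With (a, b) = (-0.796, 0.6053), H gives ((a + b)/√2, (a − b)/√2) = (-0.1348, -0.9909).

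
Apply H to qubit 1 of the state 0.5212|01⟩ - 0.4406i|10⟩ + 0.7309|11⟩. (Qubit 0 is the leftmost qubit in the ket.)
0.3685|00⟩ - 0.3685|01⟩ + (0.5168 - 0.3116i)|10⟩ + (-0.5168 - 0.3116i)|11⟩

H on qubit 1 mixes each pair of kets that differ only in qubit 1: amplitudes (a, b) of (|…0…⟩, |…1…⟩) become ((a + b)/√2, (a − b)/√2). Kets absent from the input have amplitude 0.
(|00⟩, |01⟩): (a, b) = (0, 0.5212) → (0.3685, -0.3685)
(|10⟩, |11⟩): (a, b) = (-0.4406i, 0.7309) → ((0.5168 - 0.3116i), (-0.5168 - 0.3116i))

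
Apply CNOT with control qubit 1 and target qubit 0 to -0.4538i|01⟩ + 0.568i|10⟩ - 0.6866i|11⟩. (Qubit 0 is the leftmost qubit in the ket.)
-0.6866i|01⟩ + 0.568i|10⟩ - 0.4538i|11⟩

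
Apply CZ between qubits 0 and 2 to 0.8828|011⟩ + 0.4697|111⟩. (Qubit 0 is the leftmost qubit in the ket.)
0.8828|011⟩ - 0.4697|111⟩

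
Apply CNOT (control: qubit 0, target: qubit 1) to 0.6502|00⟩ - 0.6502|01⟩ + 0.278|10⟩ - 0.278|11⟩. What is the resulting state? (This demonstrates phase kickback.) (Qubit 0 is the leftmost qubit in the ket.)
0.6502|00⟩ - 0.6502|01⟩ - 0.278|10⟩ + 0.278|11⟩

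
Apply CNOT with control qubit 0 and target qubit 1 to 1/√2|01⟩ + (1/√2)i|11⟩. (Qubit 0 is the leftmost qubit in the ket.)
1/√2|01⟩ + (1/√2)i|10⟩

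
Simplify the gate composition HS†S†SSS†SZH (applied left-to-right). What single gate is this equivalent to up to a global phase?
X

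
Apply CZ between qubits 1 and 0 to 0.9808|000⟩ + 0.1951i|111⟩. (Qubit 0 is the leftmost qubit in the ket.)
0.9808|000⟩ - 0.1951i|111⟩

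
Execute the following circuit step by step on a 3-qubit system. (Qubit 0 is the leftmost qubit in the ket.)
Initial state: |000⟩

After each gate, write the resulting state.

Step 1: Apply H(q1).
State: 1/√2|000⟩ + 1/√2|010⟩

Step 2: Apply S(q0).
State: 1/√2|000⟩ + 1/√2|010⟩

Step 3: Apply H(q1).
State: |000⟩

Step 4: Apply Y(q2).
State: i|001⟩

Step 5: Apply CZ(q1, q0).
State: i|001⟩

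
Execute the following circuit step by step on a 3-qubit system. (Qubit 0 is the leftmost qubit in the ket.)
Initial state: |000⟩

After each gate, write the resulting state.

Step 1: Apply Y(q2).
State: i|001⟩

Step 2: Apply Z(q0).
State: i|001⟩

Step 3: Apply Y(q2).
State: |000⟩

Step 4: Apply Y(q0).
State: i|100⟩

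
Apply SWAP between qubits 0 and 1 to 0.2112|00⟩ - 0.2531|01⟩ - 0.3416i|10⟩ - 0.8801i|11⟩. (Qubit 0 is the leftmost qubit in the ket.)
0.2112|00⟩ - 0.3416i|01⟩ - 0.2531|10⟩ - 0.8801i|11⟩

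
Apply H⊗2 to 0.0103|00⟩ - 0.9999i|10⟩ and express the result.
(0.00515 - 0.5i)|00⟩ + (0.00515 - 0.5i)|01⟩ + (0.00515 + 0.5i)|10⟩ + (0.00515 + 0.5i)|11⟩

H⊗2 gives amp(|y⟩) = (1/2) Σ_x (−1)^(x·y) amp(|x⟩), where x·y is the number of positions in which both x and y have a 1.
|00⟩: (0.0103 - 0.9999i)/2 = (0.00515 - 0.5i)
|01⟩: (0.0103 - 0.9999i)/2 = (0.00515 - 0.5i)
|10⟩: (0.0103 + 0.9999i)/2 = (0.00515 + 0.5i)
|11⟩: (0.0103 + 0.9999i)/2 = (0.00515 + 0.5i)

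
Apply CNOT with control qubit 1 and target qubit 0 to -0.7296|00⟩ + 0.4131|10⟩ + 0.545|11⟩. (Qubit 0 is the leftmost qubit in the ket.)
-0.7296|00⟩ + 0.545|01⟩ + 0.4131|10⟩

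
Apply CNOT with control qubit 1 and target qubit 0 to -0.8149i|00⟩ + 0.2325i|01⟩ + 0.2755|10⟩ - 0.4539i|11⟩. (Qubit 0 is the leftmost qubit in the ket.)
-0.8149i|00⟩ - 0.4539i|01⟩ + 0.2755|10⟩ + 0.2325i|11⟩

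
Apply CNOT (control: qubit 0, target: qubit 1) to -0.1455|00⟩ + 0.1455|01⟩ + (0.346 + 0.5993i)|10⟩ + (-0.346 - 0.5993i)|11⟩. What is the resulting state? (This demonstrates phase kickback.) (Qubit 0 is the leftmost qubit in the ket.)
-0.1455|00⟩ + 0.1455|01⟩ + (-0.346 - 0.5993i)|10⟩ + (0.346 + 0.5993i)|11⟩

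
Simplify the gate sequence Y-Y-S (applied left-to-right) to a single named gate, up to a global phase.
S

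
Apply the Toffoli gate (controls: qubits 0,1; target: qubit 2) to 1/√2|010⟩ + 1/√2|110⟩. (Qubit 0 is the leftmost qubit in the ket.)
1/√2|010⟩ + 1/√2|111⟩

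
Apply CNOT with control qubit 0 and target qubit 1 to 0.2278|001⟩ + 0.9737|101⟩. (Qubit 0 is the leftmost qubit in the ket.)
0.2278|001⟩ + 0.9737|111⟩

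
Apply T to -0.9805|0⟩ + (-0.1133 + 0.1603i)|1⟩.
-0.9805|0⟩ + (-0.1935 + 0.03323i)|1⟩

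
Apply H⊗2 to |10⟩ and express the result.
1/2|00⟩ + 1/2|01⟩ - 1/2|10⟩ - 1/2|11⟩

H⊗2 gives amp(|y⟩) = (1/2) Σ_x (−1)^(x·y) amp(|x⟩), where x·y is the number of positions in which both x and y have a 1.
|00⟩: (1)/2 = 1/2
|01⟩: (1)/2 = 1/2
|10⟩: (-1)/2 = -1/2
|11⟩: (-1)/2 = -1/2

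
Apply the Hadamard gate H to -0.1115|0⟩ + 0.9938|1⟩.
0.6239|0⟩ - 0.7816|1⟩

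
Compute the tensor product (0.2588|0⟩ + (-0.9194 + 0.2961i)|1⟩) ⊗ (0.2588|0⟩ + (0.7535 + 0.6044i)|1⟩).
0.06698|00⟩ + (0.195 + 0.1564i)|01⟩ + (-0.2379 + 0.07663i)|10⟩ + (-0.8717 - 0.3326i)|11⟩

amp(|b₁b₂…⟩) = product of the factor amplitudes for bits b₁, b₂, …; only kets whose every factor amplitude is nonzero survive.
|00⟩: (0.2588)(0.2588) = 0.06698
|01⟩: (0.2588)(0.7535 + 0.6044i) = (0.195 + 0.1564i)
|10⟩: (-0.9194 + 0.2961i)(0.2588) = (-0.2379 + 0.07663i)
|11⟩: (-0.9194 + 0.2961i)(0.7535 + 0.6044i) = (-0.8717 - 0.3326i)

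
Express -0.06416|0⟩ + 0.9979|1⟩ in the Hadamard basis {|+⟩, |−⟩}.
0.6603|+⟩ - 0.751|−⟩

With |ψ⟩ = α|0⟩ + β|1⟩, the Hadamard-basis coefficients are ⟨+|ψ⟩ = (α + β)/√2 and ⟨−|ψ⟩ = (α − β)/√2.
Here α = -0.06416, β = 0.9979: (α + β)/√2 = 0.6603, (α − β)/√2 = -0.751.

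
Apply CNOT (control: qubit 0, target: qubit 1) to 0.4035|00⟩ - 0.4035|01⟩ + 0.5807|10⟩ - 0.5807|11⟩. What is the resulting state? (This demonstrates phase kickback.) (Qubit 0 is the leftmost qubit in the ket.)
0.4035|00⟩ - 0.4035|01⟩ - 0.5807|10⟩ + 0.5807|11⟩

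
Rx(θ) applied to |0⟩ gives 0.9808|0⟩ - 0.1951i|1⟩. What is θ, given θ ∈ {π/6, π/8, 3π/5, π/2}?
π/8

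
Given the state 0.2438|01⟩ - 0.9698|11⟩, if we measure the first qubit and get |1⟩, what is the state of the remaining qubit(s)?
-|1⟩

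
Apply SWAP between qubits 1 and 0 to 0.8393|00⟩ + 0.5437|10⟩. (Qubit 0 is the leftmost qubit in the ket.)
0.8393|00⟩ + 0.5437|01⟩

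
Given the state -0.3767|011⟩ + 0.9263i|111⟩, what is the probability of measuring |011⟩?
0.1419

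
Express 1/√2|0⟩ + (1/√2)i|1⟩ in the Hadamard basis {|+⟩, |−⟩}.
(1/2 + (1/2)i)|+⟩ + (1/2 - (1/2)i)|−⟩

With |ψ⟩ = α|0⟩ + β|1⟩, the Hadamard-basis coefficients are ⟨+|ψ⟩ = (α + β)/√2 and ⟨−|ψ⟩ = (α − β)/√2.
Here α = 1/√2, β = (1/√2)i: (α + β)/√2 = (1/2 + (1/2)i), (α − β)/√2 = (1/2 - (1/2)i).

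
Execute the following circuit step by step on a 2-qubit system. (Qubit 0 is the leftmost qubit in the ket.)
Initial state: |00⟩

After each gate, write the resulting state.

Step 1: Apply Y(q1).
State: i|01⟩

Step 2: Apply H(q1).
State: (1/√2)i|00⟩ - (1/√2)i|01⟩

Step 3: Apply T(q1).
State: (1/√2)i|00⟩ + (1/2 - (1/2)i)|01⟩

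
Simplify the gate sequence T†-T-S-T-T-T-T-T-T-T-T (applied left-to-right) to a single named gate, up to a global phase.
S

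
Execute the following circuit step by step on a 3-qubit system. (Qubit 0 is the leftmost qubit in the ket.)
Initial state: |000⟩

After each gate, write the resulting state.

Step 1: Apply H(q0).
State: 1/√2|000⟩ + 1/√2|100⟩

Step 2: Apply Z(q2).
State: 1/√2|000⟩ + 1/√2|100⟩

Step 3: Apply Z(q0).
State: 1/√2|000⟩ - 1/√2|100⟩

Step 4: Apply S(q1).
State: 1/√2|000⟩ - 1/√2|100⟩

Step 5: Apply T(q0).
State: 1/√2|000⟩ + (-1/2 - (1/2)i)|100⟩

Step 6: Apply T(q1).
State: 1/√2|000⟩ + (-1/2 - (1/2)i)|100⟩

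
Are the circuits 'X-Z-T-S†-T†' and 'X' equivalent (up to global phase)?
No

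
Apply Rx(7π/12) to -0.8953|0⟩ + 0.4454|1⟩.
(-0.545 - 0.3534i)|0⟩ + (0.2711 + 0.7103i)|1⟩

Rx(7π/12) = [[cos(θ/2), −i·sin(θ/2)], [−i·sin(θ/2), cos(θ/2)]]; θ = 7π/12, cos(θ/2) ≈ 0.608761, sin(θ/2) ≈ 0.793353.
With a = amp(|0⟩) = -0.8953 and b = amp(|1⟩) = 0.4454:
new amp(|0⟩) = (0.608761)·a + (-0.793353i)·b = (-0.545 - 0.3534i)
new amp(|1⟩) = (-0.793353i)·a + (0.608761)·b = (0.2711 + 0.7103i)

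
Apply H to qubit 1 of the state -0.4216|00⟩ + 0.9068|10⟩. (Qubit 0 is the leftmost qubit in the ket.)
-0.2981|00⟩ - 0.2981|01⟩ + 0.6412|10⟩ + 0.6412|11⟩

H on qubit 1 mixes each pair of kets that differ only in qubit 1: amplitudes (a, b) of (|…0…⟩, |…1…⟩) become ((a + b)/√2, (a − b)/√2). Kets absent from the input have amplitude 0.
(|00⟩, |01⟩): (a, b) = (-0.4216, 0) → (-0.2981, -0.2981)
(|10⟩, |11⟩): (a, b) = (0.9068, 0) → (0.6412, 0.6412)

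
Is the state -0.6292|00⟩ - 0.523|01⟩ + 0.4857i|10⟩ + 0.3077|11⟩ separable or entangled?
Entangled

Writing the state as a|00⟩ + b|01⟩ + c|10⟩ + d|11⟩, it is a product state iff ad − bc = 0.
Here (a, b, c, d) = (-0.6292, -0.523, 0.4857i, 0.3077): ad − bc = (-0.6292)(0.3077) − (-0.523)(0.4857i) = (-0.1936 + 0.254i) ≠ 0, so the state is entangled.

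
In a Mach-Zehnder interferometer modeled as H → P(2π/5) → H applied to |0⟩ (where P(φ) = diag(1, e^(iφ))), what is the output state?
(0.6545 + 0.4755i)|0⟩ + (0.3455 - 0.4755i)|1⟩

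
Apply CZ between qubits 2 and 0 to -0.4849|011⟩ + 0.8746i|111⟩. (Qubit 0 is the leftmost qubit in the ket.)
-0.4849|011⟩ - 0.8746i|111⟩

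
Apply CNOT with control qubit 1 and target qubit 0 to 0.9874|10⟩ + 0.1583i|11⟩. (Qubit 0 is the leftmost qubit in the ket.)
0.1583i|01⟩ + 0.9874|10⟩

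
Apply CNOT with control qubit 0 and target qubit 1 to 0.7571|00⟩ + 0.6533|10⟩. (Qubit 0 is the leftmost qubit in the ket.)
0.7571|00⟩ + 0.6533|11⟩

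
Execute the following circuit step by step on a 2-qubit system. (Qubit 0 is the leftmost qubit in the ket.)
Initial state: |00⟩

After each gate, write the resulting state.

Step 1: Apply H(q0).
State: 1/√2|00⟩ + 1/√2|10⟩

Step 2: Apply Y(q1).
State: (1/√2)i|01⟩ + (1/√2)i|11⟩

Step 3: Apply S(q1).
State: -1/√2|01⟩ - 1/√2|11⟩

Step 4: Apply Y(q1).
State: (1/√2)i|00⟩ + (1/√2)i|10⟩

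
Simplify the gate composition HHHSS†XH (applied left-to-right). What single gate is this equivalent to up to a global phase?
Z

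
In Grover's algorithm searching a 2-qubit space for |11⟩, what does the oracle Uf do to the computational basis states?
Uf|x⟩ = -|x⟩ if x = 11, else |x⟩ (phase flip on target)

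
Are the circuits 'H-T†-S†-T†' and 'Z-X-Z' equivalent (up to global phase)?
No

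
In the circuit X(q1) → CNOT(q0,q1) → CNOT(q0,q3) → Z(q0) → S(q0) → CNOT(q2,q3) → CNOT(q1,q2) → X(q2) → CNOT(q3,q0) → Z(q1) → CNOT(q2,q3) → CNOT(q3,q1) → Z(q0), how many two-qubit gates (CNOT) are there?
7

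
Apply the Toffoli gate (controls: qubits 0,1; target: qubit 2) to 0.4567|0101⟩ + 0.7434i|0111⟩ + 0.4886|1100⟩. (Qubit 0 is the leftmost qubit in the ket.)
0.4567|0101⟩ + 0.7434i|0111⟩ + 0.4886|1110⟩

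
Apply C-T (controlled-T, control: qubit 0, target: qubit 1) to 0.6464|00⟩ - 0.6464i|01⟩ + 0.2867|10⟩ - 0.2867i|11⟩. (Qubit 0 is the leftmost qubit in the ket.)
0.6464|00⟩ - 0.6464i|01⟩ + 0.2867|10⟩ + (0.2027 - 0.2027i)|11⟩

C-T leaves the control-|0⟩ kets |00⟩, |01⟩ unchanged and applies T to qubit 1 on the control-|1⟩ pair (|10⟩, |11⟩).
T = [[1, 0], [0, (1/√2 + (1/√2)i)]].
With a = amp(|10⟩) = 0.2867 and b = amp(|11⟩) = -0.2867i:
new amp(|10⟩) = (1)·a = 0.2867
new amp(|11⟩) = (1/√2 + (1/√2)i)·b = (0.2027 - 0.2027i)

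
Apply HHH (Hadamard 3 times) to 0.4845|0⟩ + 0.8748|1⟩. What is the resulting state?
0.9612|0⟩ - 0.276|1⟩

H² = I, so H^3 = H: a single Hadamard. With (a, b) = (0.4845, 0.8748), H gives ((a + b)/√2, (a − b)/√2) = (0.9612, -0.276).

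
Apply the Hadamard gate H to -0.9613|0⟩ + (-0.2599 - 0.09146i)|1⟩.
(-0.8635 - 0.06467i)|0⟩ + (-0.496 + 0.06467i)|1⟩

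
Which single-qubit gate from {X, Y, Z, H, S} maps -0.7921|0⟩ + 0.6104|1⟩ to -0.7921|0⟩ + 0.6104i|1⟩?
S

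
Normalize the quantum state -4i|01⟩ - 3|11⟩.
-0.8i|01⟩ - 0.6|11⟩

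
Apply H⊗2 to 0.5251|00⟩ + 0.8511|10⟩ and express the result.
0.6881|00⟩ + 0.6881|01⟩ - 0.163|10⟩ - 0.163|11⟩

H⊗2 gives amp(|y⟩) = (1/2) Σ_x (−1)^(x·y) amp(|x⟩), where x·y is the number of positions in which both x and y have a 1.
|00⟩: (0.5251 + 0.8511)/2 = 0.6881
|01⟩: (0.5251 + 0.8511)/2 = 0.6881
|10⟩: (0.5251 - 0.8511)/2 = -0.163
|11⟩: (0.5251 - 0.8511)/2 = -0.163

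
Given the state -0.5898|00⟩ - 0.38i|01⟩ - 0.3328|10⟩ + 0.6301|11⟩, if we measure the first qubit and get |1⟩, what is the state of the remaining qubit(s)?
-0.467|0⟩ + 0.8842|1⟩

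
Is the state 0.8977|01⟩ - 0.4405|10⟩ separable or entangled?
Entangled

Writing the state as a|00⟩ + b|01⟩ + c|10⟩ + d|11⟩, it is a product state iff ad − bc = 0.
Here (a, b, c, d) = (0, 0.8977, -0.4405, 0): ad − bc = (0)(0) − (0.8977)(-0.4405) = 0.3954 ≠ 0, so the state is entangled.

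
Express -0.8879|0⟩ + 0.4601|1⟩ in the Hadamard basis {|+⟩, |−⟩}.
-0.3025|+⟩ - 0.9532|−⟩

With |ψ⟩ = α|0⟩ + β|1⟩, the Hadamard-basis coefficients are ⟨+|ψ⟩ = (α + β)/√2 and ⟨−|ψ⟩ = (α − β)/√2.
Here α = -0.8879, β = 0.4601: (α + β)/√2 = -0.3025, (α − β)/√2 = -0.9532.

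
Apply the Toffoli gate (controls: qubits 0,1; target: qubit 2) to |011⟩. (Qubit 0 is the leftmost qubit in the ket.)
|011⟩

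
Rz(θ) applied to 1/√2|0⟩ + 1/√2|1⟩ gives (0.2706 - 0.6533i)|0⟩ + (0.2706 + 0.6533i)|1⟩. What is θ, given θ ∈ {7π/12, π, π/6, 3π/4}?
3π/4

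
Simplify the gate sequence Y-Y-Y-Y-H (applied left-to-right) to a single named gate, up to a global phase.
H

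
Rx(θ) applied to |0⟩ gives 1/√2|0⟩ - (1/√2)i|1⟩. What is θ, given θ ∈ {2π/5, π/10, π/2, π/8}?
π/2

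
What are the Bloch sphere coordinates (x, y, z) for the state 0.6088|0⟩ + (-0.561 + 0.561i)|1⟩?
(-0.6831, 0.6831, -0.2588)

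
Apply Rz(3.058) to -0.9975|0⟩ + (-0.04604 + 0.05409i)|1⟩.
(-0.04168 + 0.9966i)|0⟩ + (-0.05597 - 0.04374i)|1⟩

Rz(3.058) = [[e^(−iθ/2), 0], [0, e^(iθ/2)]] with e^(±iθ/2) = cos(θ/2) ± i·sin(θ/2); θ = 3.058, cos(θ/2) ≈ 0.0417842, sin(θ/2) ≈ 0.999127.
With a = amp(|0⟩) = -0.9975 and b = amp(|1⟩) = (-0.04604 + 0.05409i):
new amp(|0⟩) = (0.0417842 - 0.999127i)·a = (-0.04168 + 0.9966i)
new amp(|1⟩) = (0.0417842 + 0.999127i)·b = (-0.05597 - 0.04374i)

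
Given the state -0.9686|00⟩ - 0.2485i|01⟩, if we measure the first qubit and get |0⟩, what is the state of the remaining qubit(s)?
-0.9686|0⟩ - 0.2485i|1⟩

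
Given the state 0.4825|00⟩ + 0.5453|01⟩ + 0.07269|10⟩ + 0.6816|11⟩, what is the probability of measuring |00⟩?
0.2328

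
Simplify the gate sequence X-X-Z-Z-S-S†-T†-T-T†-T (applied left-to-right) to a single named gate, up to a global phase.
I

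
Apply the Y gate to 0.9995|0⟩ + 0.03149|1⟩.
-0.03149i|0⟩ + 0.9995i|1⟩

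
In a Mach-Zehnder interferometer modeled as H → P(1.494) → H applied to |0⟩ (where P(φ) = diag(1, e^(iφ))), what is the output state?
(0.5384 + 0.4985i)|0⟩ + (0.4616 - 0.4985i)|1⟩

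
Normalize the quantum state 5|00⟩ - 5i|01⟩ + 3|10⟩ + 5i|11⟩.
0.5455|00⟩ - 0.5455i|01⟩ + 0.3273|10⟩ + 0.5455i|11⟩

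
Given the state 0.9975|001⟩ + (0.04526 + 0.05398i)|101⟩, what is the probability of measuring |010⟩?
0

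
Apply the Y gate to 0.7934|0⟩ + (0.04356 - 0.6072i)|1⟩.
(-0.6072 - 0.04356i)|0⟩ + 0.7934i|1⟩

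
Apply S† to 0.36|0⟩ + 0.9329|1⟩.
0.36|0⟩ - 0.9329i|1⟩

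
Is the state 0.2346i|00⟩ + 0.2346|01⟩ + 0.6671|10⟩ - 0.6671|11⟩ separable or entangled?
Entangled

Writing the state as a|00⟩ + b|01⟩ + c|10⟩ + d|11⟩, it is a product state iff ad − bc = 0.
Here (a, b, c, d) = (0.2346i, 0.2346, 0.6671, -0.6671): ad − bc = (0.2346i)(-0.6671) − (0.2346)(0.6671) = (-0.1565 - 0.1565i) ≠ 0, so the state is entangled.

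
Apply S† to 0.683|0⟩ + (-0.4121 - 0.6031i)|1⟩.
0.683|0⟩ + (-0.6031 + 0.4121i)|1⟩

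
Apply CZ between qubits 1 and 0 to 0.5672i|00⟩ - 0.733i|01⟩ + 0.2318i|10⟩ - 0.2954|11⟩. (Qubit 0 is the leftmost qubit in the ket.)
0.5672i|00⟩ - 0.733i|01⟩ + 0.2318i|10⟩ + 0.2954|11⟩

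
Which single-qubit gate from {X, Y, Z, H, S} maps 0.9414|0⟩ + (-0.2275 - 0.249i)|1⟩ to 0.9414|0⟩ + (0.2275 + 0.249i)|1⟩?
Z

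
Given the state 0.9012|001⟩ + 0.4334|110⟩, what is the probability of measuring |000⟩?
0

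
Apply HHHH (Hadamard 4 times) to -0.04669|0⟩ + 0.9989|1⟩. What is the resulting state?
-0.04669|0⟩ + 0.9989|1⟩

H² = I, so an even number of Hadamards cancels: H^4 = I and the state is unchanged.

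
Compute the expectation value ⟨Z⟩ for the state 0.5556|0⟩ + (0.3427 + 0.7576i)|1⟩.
-0.3827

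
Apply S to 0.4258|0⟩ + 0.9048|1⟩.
0.4258|0⟩ + 0.9048i|1⟩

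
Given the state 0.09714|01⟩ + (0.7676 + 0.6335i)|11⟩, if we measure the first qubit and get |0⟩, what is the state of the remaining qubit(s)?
|1⟩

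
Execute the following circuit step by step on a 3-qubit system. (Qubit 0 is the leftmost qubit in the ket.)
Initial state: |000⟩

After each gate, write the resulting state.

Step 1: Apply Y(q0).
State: i|100⟩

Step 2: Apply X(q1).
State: i|110⟩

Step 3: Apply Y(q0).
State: |010⟩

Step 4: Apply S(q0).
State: |010⟩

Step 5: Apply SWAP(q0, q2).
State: |010⟩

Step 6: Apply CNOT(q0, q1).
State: |010⟩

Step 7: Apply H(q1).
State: 1/√2|000⟩ - 1/√2|010⟩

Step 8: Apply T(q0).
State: 1/√2|000⟩ - 1/√2|010⟩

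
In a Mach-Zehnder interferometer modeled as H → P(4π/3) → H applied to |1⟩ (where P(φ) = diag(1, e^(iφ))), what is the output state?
(0.75 + 0.433i)|0⟩ + (0.25 - 0.433i)|1⟩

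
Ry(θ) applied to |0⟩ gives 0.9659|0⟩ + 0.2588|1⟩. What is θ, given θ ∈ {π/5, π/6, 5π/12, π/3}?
π/6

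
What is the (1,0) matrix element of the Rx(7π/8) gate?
-0.9808i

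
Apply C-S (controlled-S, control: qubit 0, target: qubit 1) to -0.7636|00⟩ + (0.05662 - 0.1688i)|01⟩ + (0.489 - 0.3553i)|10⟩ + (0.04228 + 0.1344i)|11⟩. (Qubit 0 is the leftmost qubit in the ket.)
-0.7636|00⟩ + (0.05662 - 0.1688i)|01⟩ + (0.489 - 0.3553i)|10⟩ + (-0.1344 + 0.04228i)|11⟩

C-S leaves the control-|0⟩ kets |00⟩, |01⟩ unchanged and applies S to qubit 1 on the control-|1⟩ pair (|10⟩, |11⟩).
S = [[1, 0], [0, i]].
With a = amp(|10⟩) = (0.489 - 0.3553i) and b = amp(|11⟩) = (0.04228 + 0.1344i):
new amp(|10⟩) = (1)·a = (0.489 - 0.3553i)
new amp(|11⟩) = (i)·b = (-0.1344 + 0.04228i)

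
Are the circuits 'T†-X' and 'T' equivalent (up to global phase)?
No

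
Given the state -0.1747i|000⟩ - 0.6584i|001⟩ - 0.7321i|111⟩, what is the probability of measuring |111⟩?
0.536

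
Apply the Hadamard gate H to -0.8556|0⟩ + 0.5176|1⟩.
-0.239|0⟩ - 0.971|1⟩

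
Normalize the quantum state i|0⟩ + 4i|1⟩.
0.2425i|0⟩ + 0.9701i|1⟩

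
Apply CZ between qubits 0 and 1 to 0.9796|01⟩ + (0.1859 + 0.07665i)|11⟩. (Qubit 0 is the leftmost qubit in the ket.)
0.9796|01⟩ + (-0.1859 - 0.07665i)|11⟩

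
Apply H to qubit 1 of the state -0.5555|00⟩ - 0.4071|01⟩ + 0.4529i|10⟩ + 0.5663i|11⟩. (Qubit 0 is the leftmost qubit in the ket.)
-0.6807|00⟩ - 0.1049|01⟩ + 0.7207i|10⟩ - 0.08019i|11⟩

H on qubit 1 mixes each pair of kets that differ only in qubit 1: amplitudes (a, b) of (|…0…⟩, |…1…⟩) become ((a + b)/√2, (a − b)/√2). Kets absent from the input have amplitude 0.
(|00⟩, |01⟩): (a, b) = (-0.5555, -0.4071) → (-0.6807, -0.1049)
(|10⟩, |11⟩): (a, b) = (0.4529i, 0.5663i) → (0.7207i, -0.08019i)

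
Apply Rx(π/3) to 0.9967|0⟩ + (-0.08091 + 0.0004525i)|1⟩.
(0.8634 + 0.04046i)|0⟩ + (-0.07007 - 0.498i)|1⟩

Rx(π/3) = [[cos(θ/2), −i·sin(θ/2)], [−i·sin(θ/2), cos(θ/2)]]; θ = π/3, cos(θ/2) ≈ 0.866025, sin(θ/2) ≈ 0.5.
With a = amp(|0⟩) = 0.9967 and b = amp(|1⟩) = (-0.08091 + 0.0004525i):
new amp(|0⟩) = (0.866025)·a + (-0.5i)·b = (0.8634 + 0.04046i)
new amp(|1⟩) = (-0.5i)·a + (0.866025)·b = (-0.07007 - 0.498i)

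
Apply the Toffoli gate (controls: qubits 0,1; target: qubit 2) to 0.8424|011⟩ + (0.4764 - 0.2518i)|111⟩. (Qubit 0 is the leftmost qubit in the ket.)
0.8424|011⟩ + (0.4764 - 0.2518i)|110⟩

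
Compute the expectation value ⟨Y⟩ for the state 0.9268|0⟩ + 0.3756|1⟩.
0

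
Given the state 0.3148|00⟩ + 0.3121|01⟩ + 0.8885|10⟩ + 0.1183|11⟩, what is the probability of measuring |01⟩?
0.09741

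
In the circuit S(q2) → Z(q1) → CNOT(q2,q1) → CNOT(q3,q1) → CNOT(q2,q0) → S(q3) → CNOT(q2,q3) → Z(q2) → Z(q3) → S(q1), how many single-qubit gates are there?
6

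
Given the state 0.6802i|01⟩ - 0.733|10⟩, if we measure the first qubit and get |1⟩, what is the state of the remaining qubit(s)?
-|0⟩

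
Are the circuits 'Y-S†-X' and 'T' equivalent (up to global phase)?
No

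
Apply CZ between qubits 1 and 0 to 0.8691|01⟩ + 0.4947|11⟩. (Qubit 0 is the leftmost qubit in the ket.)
0.8691|01⟩ - 0.4947|11⟩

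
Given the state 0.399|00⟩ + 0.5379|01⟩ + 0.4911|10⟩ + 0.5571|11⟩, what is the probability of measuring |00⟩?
0.1592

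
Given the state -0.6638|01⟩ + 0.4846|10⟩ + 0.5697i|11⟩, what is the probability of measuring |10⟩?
0.2348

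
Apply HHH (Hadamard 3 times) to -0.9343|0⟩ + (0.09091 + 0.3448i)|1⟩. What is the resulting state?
(-0.5964 + 0.2438i)|0⟩ + (-0.7249 - 0.2438i)|1⟩

H² = I, so H^3 = H: a single Hadamard. With (a, b) = (-0.9343, (0.09091 + 0.3448i)), H gives ((a + b)/√2, (a − b)/√2) = ((-0.5964 + 0.2438i), (-0.7249 - 0.2438i)).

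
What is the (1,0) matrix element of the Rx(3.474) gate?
-0.9862i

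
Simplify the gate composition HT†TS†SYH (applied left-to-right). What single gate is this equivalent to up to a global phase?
Y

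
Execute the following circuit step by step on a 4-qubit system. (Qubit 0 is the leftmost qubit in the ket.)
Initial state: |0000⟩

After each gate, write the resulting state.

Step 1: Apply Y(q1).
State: i|0100⟩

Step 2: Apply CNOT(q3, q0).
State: i|0100⟩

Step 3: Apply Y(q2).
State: -|0110⟩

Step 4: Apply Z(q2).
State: |0110⟩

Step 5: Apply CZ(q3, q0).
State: |0110⟩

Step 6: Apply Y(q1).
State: -i|0010⟩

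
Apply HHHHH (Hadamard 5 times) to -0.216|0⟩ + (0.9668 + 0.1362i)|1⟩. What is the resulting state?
(0.5309 + 0.09631i)|0⟩ + (-0.8364 - 0.09631i)|1⟩

H² = I, so H^5 = H: a single Hadamard. With (a, b) = (-0.216, (0.9668 + 0.1362i)), H gives ((a + b)/√2, (a − b)/√2) = ((0.5309 + 0.09631i), (-0.8364 - 0.09631i)).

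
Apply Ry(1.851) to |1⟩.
-0.7989|0⟩ + 0.6014|1⟩

Ry(1.851) = [[cos(θ/2), −sin(θ/2)], [sin(θ/2), cos(θ/2)]]; θ = 1.851, cos(θ/2) ≈ 0.601435, sin(θ/2) ≈ 0.798922.
With a = amp(|0⟩) = 0 and b = amp(|1⟩) = 1:
new amp(|0⟩) = (0.601435)·a + (-0.798922)·b = -0.7989
new amp(|1⟩) = (0.798922)·a + (0.601435)·b = 0.6014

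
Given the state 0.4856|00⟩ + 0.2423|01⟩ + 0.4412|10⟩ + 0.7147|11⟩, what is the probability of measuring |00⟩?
0.2358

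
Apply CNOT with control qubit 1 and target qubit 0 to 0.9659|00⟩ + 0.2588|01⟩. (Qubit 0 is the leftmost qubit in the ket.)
0.9659|00⟩ + 0.2588|11⟩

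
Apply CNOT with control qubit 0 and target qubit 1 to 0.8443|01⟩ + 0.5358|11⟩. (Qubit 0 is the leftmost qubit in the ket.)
0.8443|01⟩ + 0.5358|10⟩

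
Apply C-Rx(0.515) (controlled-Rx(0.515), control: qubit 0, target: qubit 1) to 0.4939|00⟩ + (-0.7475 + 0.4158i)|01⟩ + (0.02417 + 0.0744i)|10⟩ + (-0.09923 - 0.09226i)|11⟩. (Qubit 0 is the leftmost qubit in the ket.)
0.4939|00⟩ + (-0.7475 + 0.4158i)|01⟩ + (-0.0001222 + 0.09722i)|10⟩ + (-0.07701 - 0.09537i)|11⟩

C-Rx(0.515) leaves the control-|0⟩ kets |00⟩, |01⟩ unchanged and applies Rx(0.515) to qubit 1 on the control-|1⟩ pair (|10⟩, |11⟩).
Rx(0.515) = [[cos(θ/2), −i·sin(θ/2)], [−i·sin(θ/2), cos(θ/2)]]; θ = 0.515, cos(θ/2) ≈ 0.96703, sin(θ/2) ≈ 0.254664.
With a = amp(|10⟩) = (0.02417 + 0.0744i) and b = amp(|11⟩) = (-0.09923 - 0.09226i):
new amp(|10⟩) = (0.96703)·a + (-0.254664i)·b = (-0.0001222 + 0.09722i)
new amp(|11⟩) = (-0.254664i)·a + (0.96703)·b = (-0.07701 - 0.09537i)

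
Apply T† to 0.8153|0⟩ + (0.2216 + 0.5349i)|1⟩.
0.8153|0⟩ + (0.5349 + 0.2215i)|1⟩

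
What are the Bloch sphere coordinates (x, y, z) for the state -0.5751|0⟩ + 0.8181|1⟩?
(-0.941, 0, -0.3385)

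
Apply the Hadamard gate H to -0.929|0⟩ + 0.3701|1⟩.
-0.3952|0⟩ - 0.9186|1⟩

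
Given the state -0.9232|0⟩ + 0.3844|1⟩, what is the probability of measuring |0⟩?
0.8523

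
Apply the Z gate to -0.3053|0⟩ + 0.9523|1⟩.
-0.3053|0⟩ - 0.9523|1⟩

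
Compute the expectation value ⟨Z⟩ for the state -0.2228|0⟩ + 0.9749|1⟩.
-0.9008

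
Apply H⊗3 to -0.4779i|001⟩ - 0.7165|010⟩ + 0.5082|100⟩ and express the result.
(-0.07365 - 0.169i)|000⟩ + (-0.07365 + 0.169i)|001⟩ + (0.433 - 0.169i)|010⟩ + (0.433 + 0.169i)|011⟩ + (-0.433 - 0.169i)|100⟩ + (-0.433 + 0.169i)|101⟩ + (0.07365 - 0.169i)|110⟩ + (0.07365 + 0.169i)|111⟩

H⊗3 gives amp(|y⟩) = (1/2√2) Σ_x (−1)^(x·y) amp(|x⟩), where x·y is the number of positions in which both x and y have a 1.
|000⟩: (-0.4779i - 0.7165 + 0.5082)/(2√2) = (-0.07365 - 0.169i)
|001⟩: (0.4779i - 0.7165 + 0.5082)/(2√2) = (-0.07365 + 0.169i)
|010⟩: (-0.4779i + 0.7165 + 0.5082)/(2√2) = (0.433 - 0.169i)
|011⟩: (0.4779i + 0.7165 + 0.5082)/(2√2) = (0.433 + 0.169i)
|100⟩: (-0.4779i - 0.7165 - 0.5082)/(2√2) = (-0.433 - 0.169i)
|101⟩: (0.4779i - 0.7165 - 0.5082)/(2√2) = (-0.433 + 0.169i)
|110⟩: (-0.4779i + 0.7165 - 0.5082)/(2√2) = (0.07365 - 0.169i)
|111⟩: (0.4779i + 0.7165 - 0.5082)/(2√2) = (0.07365 + 0.169i)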